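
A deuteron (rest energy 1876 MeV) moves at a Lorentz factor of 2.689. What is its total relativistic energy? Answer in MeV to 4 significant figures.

γ = 2.689 (given)
E = γm₀c² = 2.689 × 1876 MeV = 5045 MeV

E ≈ 5045 MeV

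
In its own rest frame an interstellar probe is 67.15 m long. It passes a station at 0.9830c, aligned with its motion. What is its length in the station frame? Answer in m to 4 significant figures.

L ≈ 12.33 m

γ = 1/√(1 − 0.9830²) = 5.44646
Length contraction: L = L₀/γ = 67.15/5.44646 = 12.33 m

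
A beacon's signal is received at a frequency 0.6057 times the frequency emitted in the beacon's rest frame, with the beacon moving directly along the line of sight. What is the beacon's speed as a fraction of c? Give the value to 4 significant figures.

β ≈ 0.4632

f_obs/f_src = √((1−β)/(1+β)) = 0.6057  ⇒  (1−β)/(1+β) = 0.366872
β = |1 − D²|/(1 + D²) = |1 − 0.366872|/(1 + 0.366872) = 0.4632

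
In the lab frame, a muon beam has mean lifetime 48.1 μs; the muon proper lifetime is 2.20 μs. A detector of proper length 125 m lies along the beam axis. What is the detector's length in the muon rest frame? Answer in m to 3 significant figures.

L ≈ 5.72 m

Time dilation ⇒ γ = Δt/τ₀ = 48.1/2.20 = 21.864
Length contraction: L = L₀/γ = 125/21.864 = 5.72 m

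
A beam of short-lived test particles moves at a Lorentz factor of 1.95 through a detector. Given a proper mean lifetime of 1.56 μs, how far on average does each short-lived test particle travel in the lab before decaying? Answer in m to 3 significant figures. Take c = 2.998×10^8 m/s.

d ≈ 783 m

β = √(1 − 1/γ²) = √(1 − 1/1.95²) = 0.85850
Dilated lifetime: Δt = γτ₀ = 1.95 × 1.56 μs = 3.0420 μs
d = vΔt = 0.85850c × 3.0420 μs = 2.5738×10^8 m/s × 3.0420×10^-6 s = 783 m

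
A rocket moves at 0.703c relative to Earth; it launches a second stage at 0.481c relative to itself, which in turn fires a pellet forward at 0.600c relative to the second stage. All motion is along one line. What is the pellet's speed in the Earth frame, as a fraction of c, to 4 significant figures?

u ≈ 0.9699c

Compose boost 2: (0.481 + 0.703)/(1 + 0.481×0.703) = 1.184/1.33814 = 0.884808
Compose boost 3: (0.600 + 0.884808)/(1 + 0.600×0.884808) = 1.48481/1.53088 = 0.9699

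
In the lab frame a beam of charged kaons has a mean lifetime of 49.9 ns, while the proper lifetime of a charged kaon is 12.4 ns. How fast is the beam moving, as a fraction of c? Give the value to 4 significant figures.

β ≈ 0.9686

γ = Δt/τ₀ = 49.9/12.4 = 4.02419
β = √(1 − 1/γ²) = √(1 − 1/4.02419²) = 0.9686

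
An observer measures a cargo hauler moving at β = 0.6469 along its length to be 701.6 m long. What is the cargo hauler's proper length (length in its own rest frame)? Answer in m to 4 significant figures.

L₀ ≈ 920.0 m

γ = 1/√(1 − 0.6469²) = 1.31135
L₀ = γL = 1.31135 × 701.6 = 920.0 m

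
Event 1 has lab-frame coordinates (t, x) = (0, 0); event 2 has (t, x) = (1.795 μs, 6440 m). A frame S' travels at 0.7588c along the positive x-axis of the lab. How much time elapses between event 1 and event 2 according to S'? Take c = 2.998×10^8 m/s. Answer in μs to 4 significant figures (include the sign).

γ = 1/√(1 − 0.7588²) = 1.53533
Δt' = γ(Δt − vΔx/c²) = 1.53533 × (1.795 μs − 0.7588×6440 m / (2.998×10^8 m/s))
= 1.53533 × (-14.5048 μs) = -22.27 μs

Δt' ≈ -22.27 μs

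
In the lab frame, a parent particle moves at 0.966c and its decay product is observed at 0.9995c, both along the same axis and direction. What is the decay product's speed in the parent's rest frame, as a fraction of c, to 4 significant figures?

Inverse velocity addition: u' = (u − v)/(1 − uv/c²)
= (0.9995 − 0.966)/(1 − 0.9995×0.966) = 0.03350/0.0344830 = 0.9715

u' ≈ 0.9715c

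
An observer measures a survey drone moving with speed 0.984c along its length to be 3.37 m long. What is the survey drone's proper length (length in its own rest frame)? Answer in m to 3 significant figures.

γ = 1/√(1 − 0.984²) = 5.6127
L₀ = γL = 5.6127 × 3.37 = 18.9 m

L₀ ≈ 18.9 m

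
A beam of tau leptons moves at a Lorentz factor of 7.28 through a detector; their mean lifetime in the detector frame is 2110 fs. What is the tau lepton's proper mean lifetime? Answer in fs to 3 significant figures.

γ = 7.28 (given)
Proper time: τ₀ = Δt/γ = 2110/7.28 = 290 fs

τ₀ ≈ 290 fs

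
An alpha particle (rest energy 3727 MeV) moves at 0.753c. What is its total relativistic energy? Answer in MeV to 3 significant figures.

γ = 1/√(1 − 0.753²) = 1.5197
E = γm₀c² = 1.5197 × 3727 MeV = 5660 MeV

E ≈ 5660 MeV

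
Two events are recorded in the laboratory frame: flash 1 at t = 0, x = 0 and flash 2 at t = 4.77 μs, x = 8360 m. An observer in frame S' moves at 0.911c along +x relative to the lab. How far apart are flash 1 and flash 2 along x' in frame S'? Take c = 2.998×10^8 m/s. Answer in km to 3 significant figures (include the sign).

γ = 1/√(1 − 0.911²) = 2.4248
Δx' = γ(Δx − vΔt) = 2.4248 × (8360 m − 0.911×(2.998×10^8 m/s)×4.77×10^-6 s)
= 2.4248 × (7057.2 m) = 17.1 km

Δx' ≈ 17.1 km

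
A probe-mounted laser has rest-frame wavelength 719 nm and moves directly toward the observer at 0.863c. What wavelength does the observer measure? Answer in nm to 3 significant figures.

Relativistic Doppler: λ_obs = λ_src √((1−β)/(1+β))
= 719 × √(0.13700/1.8630) = 719 × 0.27118 = 195 nm

λ_obs ≈ 195 nm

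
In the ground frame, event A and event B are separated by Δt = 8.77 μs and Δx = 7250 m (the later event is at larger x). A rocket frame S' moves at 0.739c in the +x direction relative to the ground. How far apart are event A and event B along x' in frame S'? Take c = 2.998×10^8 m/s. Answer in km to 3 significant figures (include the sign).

γ = 1/√(1 − 0.739²) = 1.4843
Δx' = γ(Δx − vΔt) = 1.4843 × (7250 m − 0.739×(2.998×10^8 m/s)×8.77×10^-6 s)
= 1.4843 × (5307.0 m) = 7.88 km

Δx' ≈ 7.88 km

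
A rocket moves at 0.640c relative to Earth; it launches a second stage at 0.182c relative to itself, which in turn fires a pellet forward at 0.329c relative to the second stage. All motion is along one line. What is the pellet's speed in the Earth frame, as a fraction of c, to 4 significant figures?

u ≈ 0.8575c

Compose boost 2: (0.182 + 0.640)/(1 + 0.182×0.640) = 0.8220/1.11648 = 0.736242
Compose boost 3: (0.329 + 0.736242)/(1 + 0.329×0.736242) = 1.06524/1.24222 = 0.8575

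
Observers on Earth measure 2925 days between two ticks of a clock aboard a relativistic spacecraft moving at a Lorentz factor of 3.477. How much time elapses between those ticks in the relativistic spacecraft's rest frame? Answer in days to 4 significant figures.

τ₀ ≈ 841.2 days

γ = 3.477 (given)
Proper time: τ₀ = Δt/γ = 2925/3.477 = 841.2 days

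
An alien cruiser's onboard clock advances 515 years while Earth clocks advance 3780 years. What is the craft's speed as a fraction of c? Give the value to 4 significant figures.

γ = Δt/τ₀ = 3780/515 = 7.33981
β = √(1 − 1/γ²) = √(1 − 1/7.33981²) = 0.9907

β ≈ 0.9907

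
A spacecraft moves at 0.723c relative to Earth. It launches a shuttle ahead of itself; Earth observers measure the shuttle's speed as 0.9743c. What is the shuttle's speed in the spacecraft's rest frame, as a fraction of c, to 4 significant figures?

Inverse velocity addition: u' = (u − v)/(1 − uv/c²)
= (0.9743 − 0.723)/(1 − 0.9743×0.723) = 0.2513/0.295581 = 0.8502

u' ≈ 0.8502c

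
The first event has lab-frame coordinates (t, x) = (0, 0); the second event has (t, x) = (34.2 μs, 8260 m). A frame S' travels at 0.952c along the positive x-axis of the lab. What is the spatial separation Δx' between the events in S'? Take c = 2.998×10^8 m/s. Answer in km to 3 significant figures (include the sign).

γ = 1/√(1 − 0.952²) = 3.2669
Δx' = γ(Δx − vΔt) = 3.2669 × (8260 m − 0.952×(2.998×10^8 m/s)×34.2×10^-6 s)
= 3.2669 × (-1501.0 m) = -4.90 km

Δx' ≈ -4.90 km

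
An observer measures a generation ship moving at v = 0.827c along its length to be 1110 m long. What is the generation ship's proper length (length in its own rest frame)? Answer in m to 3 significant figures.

γ = 1/√(1 − 0.827²) = 1.7787
L₀ = γL = 1.7787 × 1110 = 1970 m

L₀ ≈ 1970 m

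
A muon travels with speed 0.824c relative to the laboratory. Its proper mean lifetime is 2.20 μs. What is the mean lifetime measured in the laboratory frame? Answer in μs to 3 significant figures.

γ = 1/√(1 − 0.824²) = 1.7649
Time dilation: Δt = γτ₀ = 1.7649 × 2.20 μs = 3.88 μs

Δt ≈ 3.88 μs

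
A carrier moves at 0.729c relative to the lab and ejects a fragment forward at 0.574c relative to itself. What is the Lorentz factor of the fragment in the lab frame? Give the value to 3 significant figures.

u_lab = (0.574 + 0.729)/(1 + 0.574×0.729) = 1.303/1.41845 = 0.918611
γ = 1/√(1 − 0.918611²) = 2.53

γ ≈ 2.53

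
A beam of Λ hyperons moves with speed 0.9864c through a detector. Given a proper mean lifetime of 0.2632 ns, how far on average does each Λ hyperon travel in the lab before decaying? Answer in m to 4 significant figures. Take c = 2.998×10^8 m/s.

d ≈ 0.4736 m

γ = 1/√(1 − 0.9864²) = 6.08411
Dilated lifetime: Δt = γτ₀ = 6.08411 × 0.2632 ns = 1.60134 ns
d = vΔt = 0.9864c × 1.60134 ns = 2.95723×10^8 m/s × 1.60134×10^-9 s = 0.4736 m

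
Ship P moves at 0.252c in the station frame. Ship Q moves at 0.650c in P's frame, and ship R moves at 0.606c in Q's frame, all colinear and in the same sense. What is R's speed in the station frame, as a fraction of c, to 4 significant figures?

u ≈ 0.9397c

Compose boost 2: (0.650 + 0.252)/(1 + 0.650×0.252) = 0.9020/1.16380 = 0.775047
Compose boost 3: (0.606 + 0.775047)/(1 + 0.606×0.775047) = 1.38105/1.46968 = 0.9397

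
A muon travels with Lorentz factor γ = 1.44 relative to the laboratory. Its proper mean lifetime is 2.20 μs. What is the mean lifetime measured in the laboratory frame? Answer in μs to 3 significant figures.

Δt ≈ 3.17 μs

γ = 1.44 (given)
Time dilation: Δt = γτ₀ = 1.44 × 2.20 μs = 3.17 μs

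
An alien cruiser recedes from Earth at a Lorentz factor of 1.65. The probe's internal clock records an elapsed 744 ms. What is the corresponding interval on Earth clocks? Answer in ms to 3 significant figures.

γ = 1.65 (given)
Time dilation: Δt = γτ₀ = 1.65 × 744 ms = 1230 ms

Δt ≈ 1230 ms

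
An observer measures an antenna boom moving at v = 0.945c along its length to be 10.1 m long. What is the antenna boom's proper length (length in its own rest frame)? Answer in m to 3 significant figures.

γ = 1/√(1 − 0.945²) = 3.0574
L₀ = γL = 3.0574 × 10.1 = 30.9 m

L₀ ≈ 30.9 m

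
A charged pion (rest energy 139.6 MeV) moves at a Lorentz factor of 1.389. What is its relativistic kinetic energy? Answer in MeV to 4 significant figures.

K ≈ 54.30 MeV

γ = 1.389 (given)
K = (γ − 1)m₀c² = (1.389 − 1) × 139.6 MeV = 0.389000 × 139.6 MeV = 54.30 MeV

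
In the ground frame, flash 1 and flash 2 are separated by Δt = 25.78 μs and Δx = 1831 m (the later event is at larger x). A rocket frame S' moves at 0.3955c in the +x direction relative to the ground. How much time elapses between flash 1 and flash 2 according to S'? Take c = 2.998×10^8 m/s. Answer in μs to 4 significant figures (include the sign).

Δt' ≈ 25.44 μs

γ = 1/√(1 − 0.3955²) = 1.08877
Δt' = γ(Δt − vΔx/c²) = 1.08877 × (25.78 μs − 0.3955×1831 m / (2.998×10^8 m/s))
= 1.08877 × (23.3645 μs) = 25.44 μs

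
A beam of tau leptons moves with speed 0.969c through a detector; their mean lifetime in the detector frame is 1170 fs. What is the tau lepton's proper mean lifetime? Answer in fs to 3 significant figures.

γ = 1/√(1 − 0.969²) = 4.0476
Proper time: τ₀ = Δt/γ = 1170/4.0476 = 289 fs

τ₀ ≈ 289 fs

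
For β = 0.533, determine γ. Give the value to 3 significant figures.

γ = 1/√(1 − β²) = 1/√(1 − 0.533²) = 1/√(0.71591) = 1.18

γ ≈ 1.18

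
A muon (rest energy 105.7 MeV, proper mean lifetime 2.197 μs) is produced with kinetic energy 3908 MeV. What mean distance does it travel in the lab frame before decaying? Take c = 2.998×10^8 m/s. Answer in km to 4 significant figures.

d ≈ 25.00 km

γ = 1 + K/(m₀c²) = 1 + 3908/105.7 = 37.9726
β = √(1 − 1/γ²) = 0.999653
Dilated lifetime: γτ₀ = 37.9726 × 2.197 μs = 83.4257 μs
d = βc·γτ₀ = 0.999653 × (2.998×10^8 m/s) × 8.34257×10^-5 s = 25.00 km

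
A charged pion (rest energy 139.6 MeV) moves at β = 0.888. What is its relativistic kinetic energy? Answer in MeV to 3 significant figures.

γ = 1/√(1 − 0.888²) = 2.1747
K = (γ − 1)m₀c² = (2.1747 − 1) × 139.6 MeV = 1.1747 × 139.6 MeV = 164 MeV

K ≈ 164 MeV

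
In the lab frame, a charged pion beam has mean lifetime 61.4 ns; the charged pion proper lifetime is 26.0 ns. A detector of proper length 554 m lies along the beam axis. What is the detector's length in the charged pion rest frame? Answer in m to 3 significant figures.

L ≈ 235 m

Time dilation ⇒ γ = Δt/τ₀ = 61.4/26.0 = 2.3615
Length contraction: L = L₀/γ = 554/2.3615 = 235 m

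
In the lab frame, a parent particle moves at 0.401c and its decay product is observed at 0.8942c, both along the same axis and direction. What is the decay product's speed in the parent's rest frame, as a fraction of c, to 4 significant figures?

u' ≈ 0.7689c

Inverse velocity addition: u' = (u − v)/(1 − uv/c²)
= (0.8942 − 0.401)/(1 − 0.8942×0.401) = 0.4932/0.641426 = 0.7689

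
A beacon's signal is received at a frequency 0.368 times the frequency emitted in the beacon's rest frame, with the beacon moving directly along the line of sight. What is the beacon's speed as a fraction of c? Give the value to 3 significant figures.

β ≈ 0.761

f_obs/f_src = √((1−β)/(1+β)) = 0.368  ⇒  (1−β)/(1+β) = 0.13542
β = |1 − D²|/(1 + D²) = |1 − 0.13542|/(1 + 0.13542) = 0.761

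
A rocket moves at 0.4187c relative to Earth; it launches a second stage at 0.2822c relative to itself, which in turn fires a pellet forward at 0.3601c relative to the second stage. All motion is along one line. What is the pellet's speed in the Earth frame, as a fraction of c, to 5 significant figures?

Compose boost 2: (0.2822 + 0.4187)/(1 + 0.2822×0.4187) = 0.70090/1.118157 = 0.6268350
Compose boost 3: (0.3601 + 0.6268350)/(1 + 0.3601×0.6268350) = 0.9869350/1.225723 = 0.80519

u ≈ 0.80519c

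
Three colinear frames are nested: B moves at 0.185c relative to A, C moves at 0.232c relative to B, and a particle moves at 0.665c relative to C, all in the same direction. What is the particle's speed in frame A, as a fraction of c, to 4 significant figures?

u ≈ 0.8412c

Compose boost 2: (0.232 + 0.185)/(1 + 0.232×0.185) = 0.4170/1.04292 = 0.399839
Compose boost 3: (0.665 + 0.399839)/(1 + 0.665×0.399839) = 1.06484/1.26589 = 0.8412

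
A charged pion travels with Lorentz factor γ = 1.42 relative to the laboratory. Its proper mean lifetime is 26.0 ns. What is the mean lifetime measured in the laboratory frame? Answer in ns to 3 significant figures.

Δt ≈ 36.9 ns

γ = 1.42 (given)
Time dilation: Δt = γτ₀ = 1.42 × 26.0 ns = 36.9 ns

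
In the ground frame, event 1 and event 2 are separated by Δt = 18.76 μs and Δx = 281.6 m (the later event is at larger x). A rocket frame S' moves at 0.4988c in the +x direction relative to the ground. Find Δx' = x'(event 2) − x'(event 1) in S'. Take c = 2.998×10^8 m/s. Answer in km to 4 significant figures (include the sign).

Δx' ≈ -2.912 km

γ = 1/√(1 − 0.4988²) = 1.15378
Δx' = γ(Δx − vΔt) = 1.15378 × (281.6 m − 0.4988×(2.998×10^8 m/s)×18.76×10^-6 s)
= 1.15378 × (-2523.77 m) = -2.912 km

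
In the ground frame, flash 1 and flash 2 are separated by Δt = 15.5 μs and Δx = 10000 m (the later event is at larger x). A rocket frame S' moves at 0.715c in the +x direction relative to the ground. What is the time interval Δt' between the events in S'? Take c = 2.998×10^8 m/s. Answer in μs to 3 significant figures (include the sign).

γ = 1/√(1 − 0.715²) = 1.4304
Δt' = γ(Δt − vΔx/c²) = 1.4304 × (15.5 μs − 0.715×10000 m / (2.998×10^8 m/s))
= 1.4304 × (-8.3492 μs) = -11.9 μs

Δt' ≈ -11.9 μs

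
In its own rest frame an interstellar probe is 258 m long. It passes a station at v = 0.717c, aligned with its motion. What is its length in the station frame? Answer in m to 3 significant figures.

L ≈ 180 m

γ = 1/√(1 − 0.717²) = 1.4346
Length contraction: L = L₀/γ = 258/1.4346 = 180 m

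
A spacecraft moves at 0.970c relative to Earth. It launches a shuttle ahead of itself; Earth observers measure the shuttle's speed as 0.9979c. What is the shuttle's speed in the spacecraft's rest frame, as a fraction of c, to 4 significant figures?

Inverse velocity addition: u' = (u − v)/(1 − uv/c²)
= (0.9979 − 0.970)/(1 − 0.9979×0.970) = 0.02790/0.0320370 = 0.8709

u' ≈ 0.8709c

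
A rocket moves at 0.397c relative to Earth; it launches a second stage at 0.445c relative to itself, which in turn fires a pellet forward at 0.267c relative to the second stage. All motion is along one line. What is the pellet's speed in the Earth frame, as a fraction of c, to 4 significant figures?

Compose boost 2: (0.445 + 0.397)/(1 + 0.445×0.397) = 0.8420/1.17667 = 0.715582
Compose boost 3: (0.267 + 0.715582)/(1 + 0.267×0.715582) = 0.982582/1.19106 = 0.8250

u ≈ 0.8250c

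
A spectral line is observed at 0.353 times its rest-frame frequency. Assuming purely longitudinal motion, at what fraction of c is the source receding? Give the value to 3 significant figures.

f_obs/f_src = √((1−β)/(1+β)) = 0.353  ⇒  (1−β)/(1+β) = 0.12461
β = |1 − D²|/(1 + D²) = |1 − 0.12461|/(1 + 0.12461) = 0.778

β ≈ 0.778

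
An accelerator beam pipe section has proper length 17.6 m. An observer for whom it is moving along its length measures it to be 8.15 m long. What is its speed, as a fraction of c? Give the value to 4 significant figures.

β ≈ 0.8863

γ = L₀/L = 17.6/8.15 = 2.15951
β = √(1 − 1/γ²) = 0.8863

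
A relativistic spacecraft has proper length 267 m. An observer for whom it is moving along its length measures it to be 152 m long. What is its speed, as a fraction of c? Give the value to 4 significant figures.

β ≈ 0.8221

γ = L₀/L = 267/152 = 1.75658
β = √(1 − 1/γ²) = 0.8221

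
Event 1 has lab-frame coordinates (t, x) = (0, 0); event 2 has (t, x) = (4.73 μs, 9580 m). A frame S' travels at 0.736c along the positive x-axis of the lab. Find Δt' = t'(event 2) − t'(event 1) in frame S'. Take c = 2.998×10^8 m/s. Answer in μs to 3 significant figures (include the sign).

γ = 1/√(1 − 0.736²) = 1.4771
Δt' = γ(Δt − vΔx/c²) = 1.4771 × (4.73 μs − 0.736×9580 m / (2.998×10^8 m/s))
= 1.4771 × (-18.789 μs) = -27.8 μs

Δt' ≈ -27.8 μs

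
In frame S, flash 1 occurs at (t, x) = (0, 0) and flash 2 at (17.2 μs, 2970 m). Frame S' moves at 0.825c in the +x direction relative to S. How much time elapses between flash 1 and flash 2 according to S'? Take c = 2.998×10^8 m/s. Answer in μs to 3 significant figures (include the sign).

Δt' ≈ 16.0 μs

γ = 1/√(1 − 0.825²) = 1.7695
Δt' = γ(Δt − vΔx/c²) = 1.7695 × (17.2 μs − 0.825×2970 m / (2.998×10^8 m/s))
= 1.7695 × (9.0271 μs) = 16.0 μs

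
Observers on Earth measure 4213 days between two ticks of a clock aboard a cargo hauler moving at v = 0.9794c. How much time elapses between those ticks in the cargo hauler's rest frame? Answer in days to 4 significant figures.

τ₀ ≈ 850.7 days

γ = 1/√(1 − 0.9794²) = 4.95222
Proper time: τ₀ = Δt/γ = 4213/4.95222 = 850.7 days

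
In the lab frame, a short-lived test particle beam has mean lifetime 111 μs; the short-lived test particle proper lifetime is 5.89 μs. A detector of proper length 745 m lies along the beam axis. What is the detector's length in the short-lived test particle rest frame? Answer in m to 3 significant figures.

L ≈ 39.5 m

Time dilation ⇒ γ = Δt/τ₀ = 111/5.89 = 18.846
Length contraction: L = L₀/γ = 745/18.846 = 39.5 m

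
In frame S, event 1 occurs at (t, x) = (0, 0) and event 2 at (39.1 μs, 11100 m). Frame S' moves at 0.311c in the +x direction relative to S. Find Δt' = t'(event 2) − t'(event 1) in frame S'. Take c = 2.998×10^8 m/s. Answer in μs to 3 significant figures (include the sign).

γ = 1/√(1 − 0.311²) = 1.0522
Δt' = γ(Δt − vΔx/c²) = 1.0522 × (39.1 μs − 0.311×11100 m / (2.998×10^8 m/s))
= 1.0522 × (27.585 μs) = 29.0 μs

Δt' ≈ 29.0 μs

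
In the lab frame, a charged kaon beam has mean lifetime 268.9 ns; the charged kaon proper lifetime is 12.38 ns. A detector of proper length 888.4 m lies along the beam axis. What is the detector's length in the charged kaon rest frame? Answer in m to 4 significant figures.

L ≈ 40.90 m

Time dilation ⇒ γ = Δt/τ₀ = 268.9/12.38 = 21.7205
Length contraction: L = L₀/γ = 888.4/21.7205 = 40.90 m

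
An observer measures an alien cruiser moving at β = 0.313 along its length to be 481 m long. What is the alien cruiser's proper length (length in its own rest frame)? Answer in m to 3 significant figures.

γ = 1/√(1 − 0.313²) = 1.0529
L₀ = γL = 1.0529 × 481 = 506 m

L₀ ≈ 506 m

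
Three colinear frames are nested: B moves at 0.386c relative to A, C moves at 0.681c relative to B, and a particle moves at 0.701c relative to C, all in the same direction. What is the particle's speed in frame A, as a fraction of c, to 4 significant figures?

u ≈ 0.9709c

Compose boost 2: (0.681 + 0.386)/(1 + 0.681×0.386) = 1.067/1.26287 = 0.844904
Compose boost 3: (0.701 + 0.844904)/(1 + 0.701×0.844904) = 1.54590/1.59228 = 0.9709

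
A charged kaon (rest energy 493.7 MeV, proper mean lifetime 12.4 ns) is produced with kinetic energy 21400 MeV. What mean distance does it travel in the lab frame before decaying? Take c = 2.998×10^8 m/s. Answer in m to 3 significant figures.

d ≈ 165 m

γ = 1 + K/(m₀c²) = 1 + 21400/493.7 = 44.346
β = √(1 − 1/γ²) = 0.99975
Dilated lifetime: γτ₀ = 44.346 × 12.4 ns = 549.89 ns
d = βc·γτ₀ = 0.99975 × (2.998×10^8 m/s) × 5.4989×10^-7 s = 165 m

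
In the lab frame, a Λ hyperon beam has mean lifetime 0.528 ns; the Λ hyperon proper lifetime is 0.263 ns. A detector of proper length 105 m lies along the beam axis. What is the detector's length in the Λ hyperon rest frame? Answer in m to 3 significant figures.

Time dilation ⇒ γ = Δt/τ₀ = 0.528/0.263 = 2.0076
Length contraction: L = L₀/γ = 105/2.0076 = 52.3 m

L ≈ 52.3 m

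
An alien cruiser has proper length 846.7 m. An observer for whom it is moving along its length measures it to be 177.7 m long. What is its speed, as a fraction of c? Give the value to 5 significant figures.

β ≈ 0.97773

γ = L₀/L = 846.7/177.7 = 4.764772
β = √(1 − 1/γ²) = 0.97773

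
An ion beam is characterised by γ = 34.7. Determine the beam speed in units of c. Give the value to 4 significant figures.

β ≈ 0.9996

β = √(1 − 1/γ²) = √(1 − 1/34.7²) = √(0.999169) = 0.9996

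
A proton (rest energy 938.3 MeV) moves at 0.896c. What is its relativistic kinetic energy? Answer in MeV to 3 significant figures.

K ≈ 1170 MeV

γ = 1/√(1 − 0.896²) = 2.2520
K = (γ − 1)m₀c² = (2.2520 − 1) × 938.3 MeV = 1.2520 × 938.3 MeV = 1170 MeV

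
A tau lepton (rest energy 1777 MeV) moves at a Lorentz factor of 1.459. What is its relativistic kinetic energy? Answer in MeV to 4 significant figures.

K ≈ 815.6 MeV

γ = 1.459 (given)
K = (γ − 1)m₀c² = (1.459 − 1) × 1777 MeV = 0.459000 × 1777 MeV = 815.6 MeV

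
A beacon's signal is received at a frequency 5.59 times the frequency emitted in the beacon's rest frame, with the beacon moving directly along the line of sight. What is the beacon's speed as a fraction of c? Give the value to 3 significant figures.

f_obs/f_src = √((1+β)/(1−β)) = 5.59  ⇒  (1+β)/(1−β) = 31.248
β = |1 − D²|/(1 + D²) = |1 − 31.248|/(1 + 31.248) = 0.938

β ≈ 0.938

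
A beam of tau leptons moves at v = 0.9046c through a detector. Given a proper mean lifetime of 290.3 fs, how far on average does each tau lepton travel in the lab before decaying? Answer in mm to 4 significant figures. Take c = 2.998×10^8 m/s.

d ≈ 0.1847 mm

γ = 1/√(1 − 0.9046²) = 2.34598
Dilated lifetime: Δt = γτ₀ = 2.34598 × 290.3 fs = 681.037 fs
d = vΔt = 0.9046c × 681.037 fs = 2.71199×10^8 m/s × 6.81037×10^-13 s = 0.1847 mm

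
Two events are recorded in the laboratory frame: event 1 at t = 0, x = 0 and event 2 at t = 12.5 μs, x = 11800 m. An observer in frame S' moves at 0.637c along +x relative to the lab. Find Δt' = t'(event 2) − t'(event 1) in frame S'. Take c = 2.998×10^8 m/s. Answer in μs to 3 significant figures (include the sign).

Δt' ≈ -16.3 μs

γ = 1/√(1 − 0.637²) = 1.2972
Δt' = γ(Δt − vΔx/c²) = 1.2972 × (12.5 μs − 0.637×11800 m / (2.998×10^8 m/s))
= 1.2972 × (-12.572 μs) = -16.3 μs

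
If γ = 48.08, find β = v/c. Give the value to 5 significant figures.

β ≈ 0.99978

β = √(1 − 1/γ²) = √(1 − 1/48.08²) = √(0.9995674) = 0.99978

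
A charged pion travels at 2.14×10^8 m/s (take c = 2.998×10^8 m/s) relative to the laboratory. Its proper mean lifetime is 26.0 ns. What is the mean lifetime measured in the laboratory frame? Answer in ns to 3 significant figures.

β = v/c = 2.14×10^8 / 2.998×10^8 = 0.71381
γ = 1/√(1 − 0.71381²) = 1.4279
Time dilation: Δt = γτ₀ = 1.4279 × 26.0 ns = 37.1 ns

Δt ≈ 37.1 ns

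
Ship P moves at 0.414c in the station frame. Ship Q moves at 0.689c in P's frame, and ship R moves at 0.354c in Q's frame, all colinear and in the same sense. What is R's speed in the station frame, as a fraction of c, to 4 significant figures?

Compose boost 2: (0.689 + 0.414)/(1 + 0.689×0.414) = 1.103/1.28525 = 0.858201
Compose boost 3: (0.354 + 0.858201)/(1 + 0.354×0.858201) = 1.21220/1.30380 = 0.9297

u ≈ 0.9297c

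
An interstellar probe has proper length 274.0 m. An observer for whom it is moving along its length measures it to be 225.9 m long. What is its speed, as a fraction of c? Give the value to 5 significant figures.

γ = L₀/L = 274.0/225.9 = 1.212926
β = √(1 − 1/γ²) = 0.56593

β ≈ 0.56593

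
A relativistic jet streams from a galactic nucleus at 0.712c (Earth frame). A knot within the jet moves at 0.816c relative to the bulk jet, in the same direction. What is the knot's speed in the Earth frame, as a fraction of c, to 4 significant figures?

u ≈ 0.9665c

Relativistic velocity addition: u = (u' + v)/(1 + u'v/c²)
= (0.816 + 0.712)/(1 + 0.816×0.712) = 1.528/1.58099 = 0.9665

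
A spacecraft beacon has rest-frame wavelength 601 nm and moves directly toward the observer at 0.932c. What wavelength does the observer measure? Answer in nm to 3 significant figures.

λ_obs ≈ 113 nm

Relativistic Doppler: λ_obs = λ_src √((1−β)/(1+β))
= 601 × √(0.068000/1.9320) = 601 × 0.18761 = 113 nm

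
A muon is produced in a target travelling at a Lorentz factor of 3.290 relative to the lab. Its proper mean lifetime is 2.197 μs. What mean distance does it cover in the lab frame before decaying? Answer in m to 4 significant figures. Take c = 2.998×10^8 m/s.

β = √(1 − 1/γ²) = √(1 − 1/3.290²) = 0.952688
Dilated lifetime: Δt = γτ₀ = 3.290 × 2.197 μs = 7.22813 μs
d = vΔt = 0.952688c × 7.22813 μs = 2.85616×10^8 m/s × 7.22813×10^-6 s = 2064 m

d ≈ 2064 m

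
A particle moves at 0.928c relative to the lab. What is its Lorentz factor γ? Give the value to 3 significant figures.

γ = 1/√(1 − β²) = 1/√(1 − 0.928²) = 1/√(0.13882) = 2.68

γ ≈ 2.68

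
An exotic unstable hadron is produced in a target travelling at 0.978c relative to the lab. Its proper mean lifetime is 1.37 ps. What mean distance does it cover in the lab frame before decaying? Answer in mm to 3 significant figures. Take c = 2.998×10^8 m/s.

γ = 1/√(1 − 0.978²) = 4.7938
Dilated lifetime: Δt = γτ₀ = 4.7938 × 1.37 ps = 6.5674 ps
d = vΔt = 0.978c × 6.5674 ps = 2.9320×10^8 m/s × 6.5674×10^-12 s = 1.93 mm

d ≈ 1.93 mm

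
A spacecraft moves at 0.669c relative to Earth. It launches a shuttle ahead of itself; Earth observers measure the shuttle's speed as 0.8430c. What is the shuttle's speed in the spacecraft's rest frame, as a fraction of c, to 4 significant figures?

u' ≈ 0.3991c

Inverse velocity addition: u' = (u − v)/(1 − uv/c²)
= (0.8430 − 0.669)/(1 − 0.8430×0.669) = 0.1740/0.436033 = 0.3991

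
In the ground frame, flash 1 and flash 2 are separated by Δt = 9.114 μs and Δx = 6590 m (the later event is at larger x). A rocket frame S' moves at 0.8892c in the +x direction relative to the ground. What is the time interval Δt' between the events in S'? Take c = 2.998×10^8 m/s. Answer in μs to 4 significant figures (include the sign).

Δt' ≈ -22.80 μs

γ = 1/√(1 − 0.8892²) = 2.18570
Δt' = γ(Δt − vΔx/c²) = 2.18570 × (9.114 μs − 0.8892×6590 m / (2.998×10^8 m/s))
= 2.18570 × (-10.4318 μs) = -22.80 μs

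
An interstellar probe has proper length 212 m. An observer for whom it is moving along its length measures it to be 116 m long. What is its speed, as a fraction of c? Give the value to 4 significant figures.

β ≈ 0.8370

γ = L₀/L = 212/116 = 1.82759
β = √(1 − 1/γ²) = 0.8370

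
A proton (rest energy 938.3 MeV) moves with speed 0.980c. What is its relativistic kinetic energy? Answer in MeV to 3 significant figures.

γ = 1/√(1 − 0.980²) = 5.0252
K = (γ − 1)m₀c² = (5.0252 − 1) × 938.3 MeV = 4.0252 × 938.3 MeV = 3780 MeV

K ≈ 3780 MeV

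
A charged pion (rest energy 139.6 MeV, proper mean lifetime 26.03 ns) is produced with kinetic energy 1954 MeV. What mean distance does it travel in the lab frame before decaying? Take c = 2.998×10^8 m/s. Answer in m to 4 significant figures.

γ = 1 + K/(m₀c²) = 1 + 1954/139.6 = 14.9971
β = √(1 − 1/γ²) = 0.997774
Dilated lifetime: γτ₀ = 14.9971 × 26.03 ns = 390.375 ns
d = βc·γτ₀ = 0.997774 × (2.998×10^8 m/s) × 3.90375×10^-7 s = 116.8 m

d ≈ 116.8 m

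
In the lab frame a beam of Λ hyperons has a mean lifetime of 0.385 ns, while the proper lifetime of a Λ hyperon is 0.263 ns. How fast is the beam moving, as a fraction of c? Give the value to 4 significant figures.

γ = Δt/τ₀ = 0.385/0.263 = 1.46388
β = √(1 − 1/γ²) = √(1 − 1/1.46388²) = 0.7303

β ≈ 0.7303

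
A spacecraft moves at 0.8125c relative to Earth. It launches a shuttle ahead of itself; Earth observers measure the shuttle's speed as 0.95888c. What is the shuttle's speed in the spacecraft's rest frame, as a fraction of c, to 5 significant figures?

u' ≈ 0.66262c

Inverse velocity addition: u' = (u − v)/(1 − uv/c²)
= (0.95888 − 0.8125)/(1 − 0.95888×0.8125) = 0.14638/0.2209100 = 0.66262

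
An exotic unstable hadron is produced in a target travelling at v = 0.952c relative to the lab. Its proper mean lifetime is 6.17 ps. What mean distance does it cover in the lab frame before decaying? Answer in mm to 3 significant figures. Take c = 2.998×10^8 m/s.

γ = 1/√(1 − 0.952²) = 3.2669
Dilated lifetime: Δt = γτ₀ = 3.2669 × 6.17 ps = 20.157 ps
d = vΔt = 0.952c × 20.157 ps = 2.8541×10^8 m/s × 2.0157×10^-11 s = 5.75 mm

d ≈ 5.75 mm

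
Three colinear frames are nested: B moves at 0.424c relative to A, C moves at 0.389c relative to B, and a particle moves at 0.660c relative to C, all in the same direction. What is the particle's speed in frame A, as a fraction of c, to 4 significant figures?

u ≈ 0.9297c

Compose boost 2: (0.389 + 0.424)/(1 + 0.389×0.424) = 0.8130/1.16494 = 0.697892
Compose boost 3: (0.660 + 0.697892)/(1 + 0.660×0.697892) = 1.35789/1.46061 = 0.9297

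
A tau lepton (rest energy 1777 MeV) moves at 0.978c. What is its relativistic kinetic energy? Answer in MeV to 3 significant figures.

K ≈ 6740 MeV

γ = 1/√(1 − 0.978²) = 4.7938
K = (γ − 1)m₀c² = (4.7938 − 1) × 1777 MeV = 3.7938 × 1777 MeV = 6740 MeV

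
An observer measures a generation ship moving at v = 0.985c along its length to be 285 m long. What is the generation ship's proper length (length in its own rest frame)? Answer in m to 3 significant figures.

γ = 1/√(1 − 0.985²) = 5.7953
L₀ = γL = 5.7953 × 285 = 1650 m

L₀ ≈ 1650 m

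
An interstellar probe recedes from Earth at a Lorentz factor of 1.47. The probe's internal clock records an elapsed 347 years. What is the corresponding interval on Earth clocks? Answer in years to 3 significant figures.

Δt ≈ 510 years

γ = 1.47 (given)
Time dilation: Δt = γτ₀ = 1.47 × 347 years = 510 years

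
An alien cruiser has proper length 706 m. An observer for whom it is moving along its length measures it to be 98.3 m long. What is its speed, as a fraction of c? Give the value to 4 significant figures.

γ = L₀/L = 706/98.3 = 7.18210
β = √(1 − 1/γ²) = 0.9903

β ≈ 0.9903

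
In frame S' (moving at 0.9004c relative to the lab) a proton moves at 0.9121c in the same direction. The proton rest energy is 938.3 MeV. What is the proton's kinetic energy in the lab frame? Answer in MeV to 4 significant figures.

K ≈ 8643 MeV

u_lab = (0.9121 + 0.9004)/(1 + 0.9121×0.9004) = 0.9951930
γ = 1/√(1 − 0.9951930²) = 10.2110
K = (γ − 1)m₀c² = (10.2110 − 1) × 938.3 = 9.21101 × 938.3 = 8643 MeV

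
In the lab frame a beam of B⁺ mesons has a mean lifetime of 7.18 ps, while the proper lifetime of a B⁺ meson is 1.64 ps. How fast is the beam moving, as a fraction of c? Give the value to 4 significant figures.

β ≈ 0.9736

γ = Δt/τ₀ = 7.18/1.64 = 4.37805
β = √(1 − 1/γ²) = √(1 − 1/4.37805²) = 0.9736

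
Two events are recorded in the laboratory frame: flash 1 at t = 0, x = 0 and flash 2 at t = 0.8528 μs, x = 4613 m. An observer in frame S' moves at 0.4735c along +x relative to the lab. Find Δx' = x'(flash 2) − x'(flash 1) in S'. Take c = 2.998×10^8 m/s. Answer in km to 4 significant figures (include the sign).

Δx' ≈ 5.100 km

γ = 1/√(1 − 0.4735²) = 1.13534
Δx' = γ(Δx − vΔt) = 1.13534 × (4613 m − 0.4735×(2.998×10^8 m/s)×0.8528×10^-6 s)
= 1.13534 × (4491.94 m) = 5.100 km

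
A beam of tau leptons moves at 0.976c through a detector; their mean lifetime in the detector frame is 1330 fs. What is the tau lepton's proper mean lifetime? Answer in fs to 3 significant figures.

γ = 1/√(1 − 0.976²) = 4.5920
Proper time: τ₀ = Δt/γ = 1330/4.5920 = 290 fs

τ₀ ≈ 290 fs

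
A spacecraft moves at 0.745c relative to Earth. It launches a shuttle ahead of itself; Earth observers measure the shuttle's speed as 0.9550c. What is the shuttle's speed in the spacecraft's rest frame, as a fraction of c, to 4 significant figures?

u' ≈ 0.7278c

Inverse velocity addition: u' = (u − v)/(1 − uv/c²)
= (0.9550 − 0.745)/(1 − 0.9550×0.745) = 0.2100/0.288525 = 0.7278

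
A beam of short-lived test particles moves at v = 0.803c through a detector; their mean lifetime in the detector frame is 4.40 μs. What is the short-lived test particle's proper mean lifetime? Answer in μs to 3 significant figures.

γ = 1/√(1 − 0.803²) = 1.6779
Proper time: τ₀ = Δt/γ = 4.40/1.6779 = 2.62 μs

τ₀ ≈ 2.62 μs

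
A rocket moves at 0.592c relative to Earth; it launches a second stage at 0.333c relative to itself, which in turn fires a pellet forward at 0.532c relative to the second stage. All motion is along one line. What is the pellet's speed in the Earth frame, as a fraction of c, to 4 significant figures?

u ≈ 0.9246c

Compose boost 2: (0.333 + 0.592)/(1 + 0.333×0.592) = 0.9250/1.19714 = 0.772677
Compose boost 3: (0.532 + 0.772677)/(1 + 0.532×0.772677) = 1.30468/1.41106 = 0.9246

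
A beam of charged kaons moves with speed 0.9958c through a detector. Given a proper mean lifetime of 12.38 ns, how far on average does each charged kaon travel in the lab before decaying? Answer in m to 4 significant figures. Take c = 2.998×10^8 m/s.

d ≈ 40.37 m

γ = 1/√(1 − 0.9958²) = 10.9224
Dilated lifetime: Δt = γτ₀ = 10.9224 × 12.38 ns = 135.219 ns
d = vΔt = 0.9958c × 135.219 ns = 2.98541×10^8 m/s × 1.35219×10^-7 s = 40.37 m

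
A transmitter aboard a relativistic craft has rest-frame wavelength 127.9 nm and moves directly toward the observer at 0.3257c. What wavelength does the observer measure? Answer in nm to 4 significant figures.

Relativistic Doppler: λ_obs = λ_src √((1−β)/(1+β))
= 127.9 × √(0.674300/1.32570) = 127.9 × 0.713188 = 91.22 nm

λ_obs ≈ 91.22 nm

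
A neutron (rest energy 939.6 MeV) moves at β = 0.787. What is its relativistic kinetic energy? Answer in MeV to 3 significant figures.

K ≈ 583 MeV

γ = 1/√(1 − 0.787²) = 1.6209
K = (γ − 1)m₀c² = (1.6209 − 1) × 939.6 MeV = 0.62087 × 939.6 MeV = 583 MeV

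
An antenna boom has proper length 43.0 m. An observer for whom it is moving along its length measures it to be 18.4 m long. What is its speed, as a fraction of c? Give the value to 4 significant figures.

γ = L₀/L = 43.0/18.4 = 2.33696
β = √(1 − 1/γ²) = 0.9038

β ≈ 0.9038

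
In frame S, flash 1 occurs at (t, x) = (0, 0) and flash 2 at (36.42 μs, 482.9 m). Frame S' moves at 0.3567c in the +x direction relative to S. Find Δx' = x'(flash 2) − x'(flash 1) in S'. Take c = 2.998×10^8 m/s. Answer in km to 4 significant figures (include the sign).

Δx' ≈ -3.652 km

γ = 1/√(1 − 0.3567²) = 1.07041
Δx' = γ(Δx − vΔt) = 1.07041 × (482.9 m − 0.3567×(2.998×10^8 m/s)×36.42×10^-6 s)
= 1.07041 × (-3411.81 m) = -3.652 km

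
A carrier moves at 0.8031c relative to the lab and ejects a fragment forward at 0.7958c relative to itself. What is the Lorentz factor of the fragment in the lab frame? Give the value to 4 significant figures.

u_lab = (0.7958 + 0.8031)/(1 + 0.7958×0.8031) = 1.5989/1.639107 = 0.9754702
γ = 1/√(1 − 0.9754702²) = 4.543

γ ≈ 4.543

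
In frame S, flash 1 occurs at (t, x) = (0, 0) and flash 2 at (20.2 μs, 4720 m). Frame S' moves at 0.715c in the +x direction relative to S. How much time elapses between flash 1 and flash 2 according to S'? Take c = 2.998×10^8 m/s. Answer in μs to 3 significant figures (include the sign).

Δt' ≈ 12.8 μs

γ = 1/√(1 − 0.715²) = 1.4304
Δt' = γ(Δt − vΔx/c²) = 1.4304 × (20.2 μs − 0.715×4720 m / (2.998×10^8 m/s))
= 1.4304 × (8.9432 μs) = 12.8 μs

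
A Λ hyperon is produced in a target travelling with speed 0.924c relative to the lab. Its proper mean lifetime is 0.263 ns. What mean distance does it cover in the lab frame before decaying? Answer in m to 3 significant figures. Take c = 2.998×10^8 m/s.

d ≈ 0.191 m

γ = 1/√(1 − 0.924²) = 2.6151
Dilated lifetime: Δt = γτ₀ = 2.6151 × 0.263 ns = 0.68778 ns
d = vΔt = 0.924c × 0.68778 ns = 2.7702×10^8 m/s × 6.8778×10^-10 s = 0.191 m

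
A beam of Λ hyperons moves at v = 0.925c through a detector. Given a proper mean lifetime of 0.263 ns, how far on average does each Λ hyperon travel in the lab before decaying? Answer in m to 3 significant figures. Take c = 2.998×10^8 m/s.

d ≈ 0.192 m

γ = 1/√(1 − 0.925²) = 2.6318
Dilated lifetime: Δt = γτ₀ = 2.6318 × 0.263 ns = 0.69217 ns
d = vΔt = 0.925c × 0.69217 ns = 2.7732×10^8 m/s × 6.9217×10^-10 s = 0.192 m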